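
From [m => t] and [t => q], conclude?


Hypothetical syllogism: from (P → Q) and (Q → R), infer (P → R).
Chain the two implications through the shared middle term 't'.

m => q


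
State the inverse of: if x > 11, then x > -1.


The inverse of (P → Q) is (¬P → ¬Q). It is equivalent to the converse, not to the original.
Here P = 'x > 11' and Q = 'x > -1'.

If not (x > 11), then not (x > -1).


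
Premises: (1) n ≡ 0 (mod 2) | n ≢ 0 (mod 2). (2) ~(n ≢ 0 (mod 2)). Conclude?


Disjunctive syllogism: from (P ∨ Q) and ¬P, infer Q.
One disjunct, 'n ≢ 0 (mod 2)', is ruled out; the other must hold.

n ≡ 0 (mod 2)


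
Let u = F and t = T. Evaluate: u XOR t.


Exclusive or is true when exactly one operand is true.
Substitute: u=F, t=T.
F XOR T evaluates to T.

T


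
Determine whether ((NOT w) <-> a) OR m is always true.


Build the truth table over {a, m, w}:
a | m | w | φ
-------------
F | F | F | F
T | F | F | T
F | T | F | T
T | T | F | T
F | F | T | T
T | F | T | F
F | T | T | T
T | T | T | T
Counterexample at row 1: with a=F, m=F, w=F, the formula is F.

No, it is not a tautology.


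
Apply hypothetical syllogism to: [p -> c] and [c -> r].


Hypothetical syllogism: from (P → Q) and (Q → R), infer (P → R).
Chain the two implications through the shared middle term 'c'.

p -> r


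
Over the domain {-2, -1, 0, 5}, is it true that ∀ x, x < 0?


Evaluate the predicate on each element: -2:T, -1:T, 0:F, 5:F.
Counterexample x = 0 fails the predicate.

F


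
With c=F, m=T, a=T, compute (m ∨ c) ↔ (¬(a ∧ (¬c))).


Substitute c=F, m=T, a=T:
m ∨ c = T ∨ F = T
¬c = T
a ∧ (¬c) = T ∧ T = T
¬(a ∧ (¬c)) = F
(m ∨ c) ↔ (¬(a ∧ (¬c))) = T ↔ F = F

F


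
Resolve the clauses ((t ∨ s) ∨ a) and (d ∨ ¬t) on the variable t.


The clauses contain complementary literals t and ¬t.
Resolution eliminates this pair and disjoins the remaining literals (merging duplicates).

((a ∨ s) ∨ d)


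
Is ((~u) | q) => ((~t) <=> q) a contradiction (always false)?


Truth table over {q, t, u}:
q | t | u | φ
-------------
False | False | False | False
True | False | False | True
False | True | False | True
True | True | False | False
False | False | True | True
True | False | True | True
False | True | True | True
True | True | True | False
Satisfying assignment at row 2: q=True, t=False, u=False gives True.

No, it is not a contradiction.


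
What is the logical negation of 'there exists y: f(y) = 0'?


¬(for all x: φ) = there exists x: ¬φ, and ¬(there exists x: φ) = for all x: ¬φ.
Apply to the existential statement.

for all y: NOT(f(y) = 0)


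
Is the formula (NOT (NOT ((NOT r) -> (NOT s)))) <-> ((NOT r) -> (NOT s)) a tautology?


Build the truth table over {r, s}:
r | s | φ
---------
F | F | T
T | F | T
F | T | T
T | T | T
Every row evaluates to true.

Yes, it is a tautology.


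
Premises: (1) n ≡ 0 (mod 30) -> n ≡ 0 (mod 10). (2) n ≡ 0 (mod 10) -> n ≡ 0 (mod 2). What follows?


Hypothetical syllogism: from (P → Q) and (Q → R), infer (P → R).
Chain the two implications through the shared middle term 'n ≡ 0 (mod 10)'.

n ≡ 0 (mod 30) -> n ≡ 0 (mod 2)


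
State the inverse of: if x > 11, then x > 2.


The inverse of (P → Q) is (¬P → ¬Q). It is equivalent to the converse, not to the original.
Here P = 'x > 11' and Q = 'x > 2'.

If not (x > 11), then not (x > 2).


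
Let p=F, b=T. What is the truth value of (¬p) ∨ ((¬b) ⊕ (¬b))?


Substitute p=F, b=T:
¬p = T
¬b = F
¬b = F
(¬b) ⊕ (¬b) = F ⊕ F = F
(¬p) ∨ ((¬b) ⊕ (¬b)) = T ∨ F = T

T


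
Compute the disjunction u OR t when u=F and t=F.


Disjunction is false only when both operands are false.
Substitute: u=F, t=F.
F OR F evaluates to F.

F


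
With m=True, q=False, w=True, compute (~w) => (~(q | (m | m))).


Substitute m=True, q=False, w=True:
~w = False
m | m = True | True = True
q | (m | m) = False | True = True
~(q | (m | m)) = False
(~w) => (~(q | (m | m))) = False => False = True

True


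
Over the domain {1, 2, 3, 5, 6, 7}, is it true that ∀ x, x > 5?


Evaluate the predicate on each element: 1:F, 2:F, 3:F, 5:F, 6:T, 7:T.
Counterexample x = 1 fails the predicate.

F


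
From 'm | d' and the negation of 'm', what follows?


Disjunctive syllogism: from (P ∨ Q) and ¬P, infer Q.
One disjunct, 'm', is ruled out; the other must hold.

d


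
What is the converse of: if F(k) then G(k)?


The converse of (P → Q) is (Q → P). It is not in general equivalent to the original.
Here P = 'F(k)' and Q = 'G(k)'.

If G(k), then F(k).


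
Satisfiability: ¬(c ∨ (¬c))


Check all 2 assignments over {c}:
c | φ
-----
F | F
T | F
No assignment makes the formula true.

Unsatisfiable.


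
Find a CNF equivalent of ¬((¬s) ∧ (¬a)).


Step 1: Apply De Morgan: ¬((¬s) ∧ (¬a)) = ¬(¬s) ∨ ¬(¬a).
Step 2: Eliminate any double negations (¬¬X = X).

s ∨ a


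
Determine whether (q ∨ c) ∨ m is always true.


Build the truth table over {c, m, q}:
c | m | q | φ
-------------
F | F | F | F
T | F | F | T
F | T | F | T
T | T | F | T
F | F | T | T
T | F | T | T
F | T | T | T
T | T | T | T
Counterexample at row 1: with c=F, m=F, q=F, the formula is F.

No, it is not a tautology.


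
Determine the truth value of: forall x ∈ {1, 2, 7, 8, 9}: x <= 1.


Evaluate the predicate on each element: 1:True, 2:False, 7:False, 8:False, 9:False.
Counterexample x = 2 fails the predicate.

False


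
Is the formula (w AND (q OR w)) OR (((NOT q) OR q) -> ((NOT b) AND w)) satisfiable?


Search for a satisfying assignment over {b, q, w}.
Try b=F, q=F, w=T: the formula evaluates to T.
A satisfying assignment exists.

Satisfiable.


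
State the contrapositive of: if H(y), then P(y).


The contrapositive of (P → Q) is (¬Q → ¬P); it is logically equivalent to the original.
Here P = 'H(y)' and Q = 'P(y)'.

If not (P(y)), then not (H(y)).


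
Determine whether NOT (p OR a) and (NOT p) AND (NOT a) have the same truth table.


Compare truth tables:
a | p | φ | ψ
-------------
F | F | T | T
T | F | F | F
F | T | F | F
T | T | F | F
The columns φ and ψ agree on every row.

Yes, they are logically equivalent.


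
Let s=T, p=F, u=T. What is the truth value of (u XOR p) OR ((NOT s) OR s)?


Substitute s=T, p=F, u=T:
u XOR p = T XOR F = T
NOT s = F
(NOT s) OR s = F OR T = T
(u XOR p) OR ((NOT s) OR s) = T OR T = T

T


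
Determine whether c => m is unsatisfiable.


Truth table over {c, m}:
c | m | φ
---------
False | False | True
True | False | False
False | True | True
True | True | True
Satisfying assignment at row 1: c=False, m=False gives True.

No, it is not a contradiction.


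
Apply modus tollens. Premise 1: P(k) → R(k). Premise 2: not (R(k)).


Modus tollens: from (P → Q) and ¬Q, infer ¬P.
Q = 'R(k)' is denied; since P → Q, P must also fail.

Not (P(k)).


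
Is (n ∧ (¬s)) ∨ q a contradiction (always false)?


Truth table over {n, q, s}:
n | q | s | φ
-------------
F | F | F | F
T | F | F | T
F | T | F | T
T | T | F | T
F | F | T | F
T | F | T | F
F | T | T | T
T | T | T | T
Satisfying assignment at row 2: n=T, q=F, s=F gives T.

No, it is not a contradiction.


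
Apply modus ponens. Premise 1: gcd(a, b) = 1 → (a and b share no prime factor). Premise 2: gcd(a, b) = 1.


Modus ponens: from (P → Q) and P, infer Q.
P = 'gcd(a, b) = 1' is asserted, and P → Q holds, so Q follows.

(a and b share no prime factor).


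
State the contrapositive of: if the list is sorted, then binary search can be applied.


The contrapositive of (P → Q) is (¬Q → ¬P); it is logically equivalent to the original.
Here P = 'the list is sorted' and Q = 'binary search can be applied'.

If not (binary search can be applied), then not (the list is sorted).


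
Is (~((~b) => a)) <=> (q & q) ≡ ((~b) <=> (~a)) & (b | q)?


Compare truth tables:
a | b | q | φ | ψ
-----------------
False | False | False | False | False
True | False | False | True | False
False | True | False | True | False
True | True | False | True | True
False | False | True | True | True
True | False | True | False | False
False | True | True | False | False
True | True | True | False | True
They differ at row 2 (a=True, b=False, q=False): φ=True but ψ=False.

No, they are not logically equivalent.


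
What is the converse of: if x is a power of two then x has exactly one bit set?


The converse of (P → Q) is (Q → P). It is not in general equivalent to the original.
Here P = 'x is a power of two' and Q = 'x has exactly one bit set'.

If x has exactly one bit set, then x is a power of two.


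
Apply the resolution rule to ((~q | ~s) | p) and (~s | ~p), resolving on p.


The clauses contain complementary literals p and ~p.
Resolution eliminates this pair and disjoins the remaining literals (merging duplicates).

(~q | ~s)


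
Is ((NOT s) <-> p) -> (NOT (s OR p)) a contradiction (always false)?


Truth table over {p, s}:
p | s | φ
---------
F | F | T
T | F | F
F | T | F
T | T | T
Satisfying assignment at row 1: p=F, s=F gives T.

No, it is not a contradiction.


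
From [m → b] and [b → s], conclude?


Hypothetical syllogism: from (P → Q) and (Q → R), infer (P → R).
Chain the two implications through the shared middle term 'b'.

m → s


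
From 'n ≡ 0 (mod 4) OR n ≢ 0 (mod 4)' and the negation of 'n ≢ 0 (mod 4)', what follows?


Disjunctive syllogism: from (P ∨ Q) and ¬P, infer Q.
One disjunct, 'n ≢ 0 (mod 4)', is ruled out; the other must hold.

n ≡ 0 (mod 4)


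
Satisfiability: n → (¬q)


Search for a satisfying assignment over {n, q}.
Try n=F, q=F: the formula evaluates to T.
A satisfying assignment exists.

Satisfiable.


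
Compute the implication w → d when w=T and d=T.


Implication is false only when antecedent is true and consequent is false.
Substitute: w=T, d=T.
T → T evaluates to T.

T


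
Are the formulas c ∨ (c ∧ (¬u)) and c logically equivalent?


Compare truth tables:
c | u | φ | ψ
-------------
F | F | F | F
T | F | T | T
F | T | F | F
T | T | T | T
The columns φ and ψ agree on every row.

Yes, they are logically equivalent.


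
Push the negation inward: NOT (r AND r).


De Morgan: the negation of a conjunction is the disjunction of the negations.
Distribute NOT across AND, flipping it to OR, and negate each literal.

(NOT r) OR (NOT r)


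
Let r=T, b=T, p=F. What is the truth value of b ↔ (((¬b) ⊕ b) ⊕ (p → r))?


Substitute r=T, b=T, p=F:
¬b = F
(¬b) ⊕ b = F ⊕ T = T
p → r = F → T = T
((¬b) ⊕ b) ⊕ (p → r) = T ⊕ T = F
b ↔ (((¬b) ⊕ b) ⊕ (p → r)) = T ↔ F = F

F


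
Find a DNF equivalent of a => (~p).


Step 1: Rewrite a → (¬p) as ¬a ∨ (¬p).

(~a) | (~p)


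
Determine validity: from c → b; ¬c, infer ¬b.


This is denying the antecedent (fallacy). There exist truth assignments where the premises are all true but the conclusion is false.

Invalid.


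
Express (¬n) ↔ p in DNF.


Step 1: (¬n) ↔ p is true exactly when both agree: ((¬n) ∧ p) ∨ (¬(¬n) ∧ ¬p).
Step 2: Eliminate any double negations (¬¬X = X).

((¬n) ∧ p) ∨ (n ∧ (¬p))


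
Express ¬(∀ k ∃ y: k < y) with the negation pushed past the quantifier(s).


Negation flips each quantifier (∀↔∃) and negates the inner predicate.
¬(∀ k ∃ y: φ) = ∃ k ∀ y: ¬φ.

∃ k ∀ y: ¬(k < y)


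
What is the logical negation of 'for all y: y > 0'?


¬(for all x: φ) = there exists x: ¬φ, and ¬(there exists x: φ) = for all x: ¬φ.
Apply to the universal statement.

there exists y: NOT(y > 0)


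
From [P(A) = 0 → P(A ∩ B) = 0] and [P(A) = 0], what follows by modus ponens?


Modus ponens: from (P → Q) and P, infer Q.
P = 'P(A) = 0' is asserted, and P → Q holds, so Q follows.

P(A ∩ B) = 0.


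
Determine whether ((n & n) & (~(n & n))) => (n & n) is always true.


Build the truth table over {n}:
n | φ
-----
False | True
True | True
Every row evaluates to true.

Yes, it is a tautology.


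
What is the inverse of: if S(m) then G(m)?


The inverse of (P → Q) is (¬P → ¬Q). It is equivalent to the converse, not to the original.
Here P = 'S(m)' and Q = 'G(m)'.

If not (S(m)), then not (G(m)).


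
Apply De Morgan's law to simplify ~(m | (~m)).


De Morgan: the negation of a disjunction is the conjunction of the negations.
Distribute ~ across |, flipping it to &, and negate each literal.

(~m) & m


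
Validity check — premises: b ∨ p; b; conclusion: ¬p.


This is affirming a disjunct (fallacy). There exist truth assignments where the premises are all true but the conclusion is false.

Invalid.


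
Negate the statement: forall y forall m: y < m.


Negation flips each quantifier (∀↔∃) and negates the inner predicate.
¬(forall y forall m: φ) = exists y exists m: ¬φ.

exists y exists m: ~(y < m)


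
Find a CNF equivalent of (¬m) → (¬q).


Step 1: Rewrite (¬m) → (¬q) as ¬(¬m) ∨ (¬q).
Step 2: Eliminate any double negations (¬¬X = X).

m ∨ (¬q)


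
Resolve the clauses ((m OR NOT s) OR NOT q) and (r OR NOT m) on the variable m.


The clauses contain complementary literals m and NOTm.
Resolution eliminates this pair and disjoins the remaining literals (merging duplicates).

((NOT s OR NOT q) OR r)


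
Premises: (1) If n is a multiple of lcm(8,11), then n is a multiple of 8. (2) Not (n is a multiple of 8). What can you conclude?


Modus tollens: from (P → Q) and ¬Q, infer ¬P.
Q = 'n is a multiple of 8' is denied; since P → Q, P must also fail.

Not (n is a multiple of lcm(8,11)).


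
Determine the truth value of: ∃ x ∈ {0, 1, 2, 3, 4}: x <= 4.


Evaluate the predicate on each element: 0:T, 1:T, 2:T, 3:T, 4:T.
Witness x = 0 satisfies the predicate.

T


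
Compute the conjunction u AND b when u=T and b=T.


Conjunction is true only when both operands are true.
Substitute: u=T, b=T.
T AND T evaluates to T.

T


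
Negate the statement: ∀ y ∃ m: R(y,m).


Negation flips each quantifier (∀↔∃) and negates the inner predicate.
¬(∀ y ∃ m: φ) = ∃ y ∀ m: ¬φ.

∃ y ∀ m: ¬(R(y,m))


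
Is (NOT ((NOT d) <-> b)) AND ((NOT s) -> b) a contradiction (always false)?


Truth table over {b, d, s}:
b | d | s | φ
-------------
F | F | F | F
T | F | F | F
F | T | F | F
T | T | F | T
F | F | T | T
T | F | T | F
F | T | T | F
T | T | T | T
Satisfying assignment at row 4: b=T, d=T, s=F gives T.

No, it is not a contradiction.


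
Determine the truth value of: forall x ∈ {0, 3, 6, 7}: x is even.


Evaluate the predicate on each element: 0:True, 3:False, 6:True, 7:False.
Counterexample x = 3 fails the predicate.

False


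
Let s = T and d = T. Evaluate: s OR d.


Disjunction is false only when both operands are false.
Substitute: s=T, d=T.
T OR T evaluates to T.

T


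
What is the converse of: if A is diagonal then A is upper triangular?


The converse of (P → Q) is (Q → P). It is not in general equivalent to the original.
Here P = 'A is diagonal' and Q = 'A is upper triangular'.

If A is upper triangular, then A is diagonal.


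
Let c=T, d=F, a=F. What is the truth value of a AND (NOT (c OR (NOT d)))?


Substitute c=T, d=F, a=F:
NOT d = T
c OR (NOT d) = T OR T = T
NOT (c OR (NOT d)) = F
a AND (NOT (c OR (NOT d))) = F AND F = F

F


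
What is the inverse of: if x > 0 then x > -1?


The inverse of (P → Q) is (¬P → ¬Q). It is equivalent to the converse, not to the original.
Here P = 'x > 0' and Q = 'x > -1'.

If not (x > 0), then not (x > -1).


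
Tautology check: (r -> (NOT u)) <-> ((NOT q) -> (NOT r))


Build the truth table over {q, r, u}:
q | r | u | φ
-------------
F | F | F | T
T | F | F | T
F | T | F | F
T | T | F | T
F | F | T | T
T | F | T | T
F | T | T | T
T | T | T | F
Counterexample at row 3: with q=F, r=T, u=F, the formula is F.

No, it is not a tautology.


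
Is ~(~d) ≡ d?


Compare truth tables:
d | φ | ψ
---------
False | False | False
True | True | True
The columns φ and ψ agree on every row.

Yes, they are logically equivalent.


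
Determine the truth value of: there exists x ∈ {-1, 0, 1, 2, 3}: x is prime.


Evaluate the predicate on each element: -1:F, 0:F, 1:F, 2:T, 3:T.
Witness x = 2 satisfies the predicate.

T


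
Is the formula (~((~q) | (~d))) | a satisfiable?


Search for a satisfying assignment over {a, d, q}.
Try a=True, d=False, q=False: the formula evaluates to True.
A satisfying assignment exists.

Satisfiable.


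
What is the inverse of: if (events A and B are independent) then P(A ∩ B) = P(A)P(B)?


The inverse of (P → Q) is (¬P → ¬Q). It is equivalent to the converse, not to the original.
Here P = '(events A and B are independent)' and Q = 'P(A ∩ B) = P(A)P(B)'.

If not ((events A and B are independent)), then not (P(A ∩ B) = P(A)P(B)).


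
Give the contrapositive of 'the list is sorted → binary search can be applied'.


The contrapositive of (P → Q) is (¬Q → ¬P); it is logically equivalent to the original.
Here P = 'the list is sorted' and Q = 'binary search can be applied'.

If not (binary search can be applied), then not (the list is sorted).


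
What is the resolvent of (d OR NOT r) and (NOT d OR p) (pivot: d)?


The clauses contain complementary literals d and NOTd.
Resolution eliminates this pair and disjoins the remaining literals (merging duplicates).

(NOT r OR p)


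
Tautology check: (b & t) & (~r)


Build the truth table over {b, r, t}:
b | r | t | φ
-------------
False | False | False | False
True | False | False | False
False | True | False | False
True | True | False | False
False | False | True | False
True | False | True | True
False | True | True | False
True | True | True | False
Counterexample at row 1: with b=False, r=False, t=False, the formula is False.

No, it is not a tautology.


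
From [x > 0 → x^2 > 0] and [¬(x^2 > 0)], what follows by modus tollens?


Modus tollens: from (P → Q) and ¬Q, infer ¬P.
Q = 'x^2 > 0' is denied; since P → Q, P must also fail.

Not (x > 0).


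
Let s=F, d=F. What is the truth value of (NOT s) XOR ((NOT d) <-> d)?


Substitute s=F, d=F:
NOT s = T
NOT d = T
(NOT d) <-> d = T <-> F = F
(NOT s) XOR ((NOT d) <-> d) = T XOR F = T

T


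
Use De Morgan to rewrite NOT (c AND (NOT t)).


De Morgan: the negation of a conjunction is the disjunction of the negations.
Distribute NOT across AND, flipping it to OR, and negate each literal.

(NOT c) OR t


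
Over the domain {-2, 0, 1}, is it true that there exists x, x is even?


Evaluate the predicate on each element: -2:T, 0:T, 1:F.
Witness x = -2 satisfies the predicate.

T


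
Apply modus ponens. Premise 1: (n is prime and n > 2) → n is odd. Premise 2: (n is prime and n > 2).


Modus ponens: from (P → Q) and P, infer Q.
P = '(n is prime and n > 2)' is asserted, and P → Q holds, so Q follows.

n is odd.


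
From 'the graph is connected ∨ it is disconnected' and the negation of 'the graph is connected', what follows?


Disjunctive syllogism: from (P ∨ Q) and ¬P, infer Q.
One disjunct, 'the graph is connected', is ruled out; the other must hold.

it is disconnected


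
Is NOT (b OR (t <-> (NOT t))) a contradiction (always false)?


Truth table over {b, t}:
b | t | φ
---------
F | F | T
T | F | F
F | T | T
T | T | F
Satisfying assignment at row 1: b=F, t=F gives T.

No, it is not a contradiction.


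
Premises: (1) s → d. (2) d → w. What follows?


Hypothetical syllogism: from (P → Q) and (Q → R), infer (P → R).
Chain the two implications through the shared middle term 'd'.

s → w


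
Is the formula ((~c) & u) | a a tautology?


Build the truth table over {a, c, u}:
a | c | u | φ
-------------
False | False | False | False
True | False | False | True
False | True | False | False
True | True | False | True
False | False | True | True
True | False | True | True
False | True | True | False
True | True | True | True
Counterexample at row 1: with a=False, c=False, u=False, the formula is False.

No, it is not a tautology.


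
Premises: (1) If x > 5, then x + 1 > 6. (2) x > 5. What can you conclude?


Modus ponens: from (P → Q) and P, infer Q.
P = 'x > 5' is asserted, and P → Q holds, so Q follows.

x + 1 > 6.


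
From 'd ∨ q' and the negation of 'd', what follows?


Disjunctive syllogism: from (P ∨ Q) and ¬P, infer Q.
One disjunct, 'd', is ruled out; the other must hold.

q


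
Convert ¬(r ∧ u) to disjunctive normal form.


Step 1: Apply De Morgan: ¬(r ∧ u) = ¬r ∨ ¬u.

(¬r) ∨ (¬u)


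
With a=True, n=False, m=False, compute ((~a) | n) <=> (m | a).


Substitute a=True, n=False, m=False:
~a = False
(~a) | n = False | False = False
m | a = False | True = True
((~a) | n) <=> (m | a) = False <=> True = False

False


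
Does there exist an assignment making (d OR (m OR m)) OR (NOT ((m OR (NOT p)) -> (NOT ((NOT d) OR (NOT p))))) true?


Search for a satisfying assignment over {d, m, p}.
Try d=F, m=F, p=F: the formula evaluates to T.
A satisfying assignment exists.

Satisfiable.


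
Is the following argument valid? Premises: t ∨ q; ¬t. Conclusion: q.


This matches the form of disjunctive syllogism: the conclusion follows in every model of the premises.

Valid.


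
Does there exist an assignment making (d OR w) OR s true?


Search for a satisfying assignment over {d, s, w}.
Try d=T, s=F, w=F: the formula evaluates to T.
A satisfying assignment exists.

Satisfiable.


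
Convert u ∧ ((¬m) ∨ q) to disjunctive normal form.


Step 1: Distribute ∧ over ∨: u ∧ ((¬m) ∨ q) = (u ∧ (¬m)) ∨ (u ∧ q).

(u ∧ (¬m)) ∨ (u ∧ q)


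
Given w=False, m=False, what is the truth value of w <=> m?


Biconditional is true when both operands have the same truth value.
Substitute: w=False, m=False.
False <=> False evaluates to True.

True


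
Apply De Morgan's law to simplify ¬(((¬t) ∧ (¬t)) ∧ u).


De Morgan: the negation of a conjunction is the disjunction of the negations.
Distribute ¬ across ∧, flipping it to ∨, and negate each literal.

(t ∨ t) ∨ (¬u)


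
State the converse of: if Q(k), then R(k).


The converse of (P → Q) is (Q → P). It is not in general equivalent to the original.
Here P = 'Q(k)' and Q = 'R(k)'.

If R(k), then Q(k).


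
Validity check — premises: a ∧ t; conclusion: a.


This matches the form of conjunction elimination: the conclusion follows in every model of the premises.

Valid.


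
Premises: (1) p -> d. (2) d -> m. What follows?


Hypothetical syllogism: from (P → Q) and (Q → R), infer (P → R).
Chain the two implications through the shared middle term 'd'.

p -> m


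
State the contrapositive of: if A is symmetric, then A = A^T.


The contrapositive of (P → Q) is (¬Q → ¬P); it is logically equivalent to the original.
Here P = 'A is symmetric' and Q = 'A = A^T'.

If not (A = A^T), then not (A is symmetric).


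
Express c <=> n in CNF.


Step 1: Rewrite c ↔ n as (c → n) ∧ (n → c).
Step 2: Rewrite each implication as a disjunction.

((~c) | n) & ((~n) | c)


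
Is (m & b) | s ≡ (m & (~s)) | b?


Compare truth tables:
b | m | s | φ | ψ
-----------------
False | False | False | False | False
True | False | False | False | True
False | True | False | False | True
True | True | False | True | True
False | False | True | True | False
True | False | True | True | True
False | True | True | True | False
True | True | True | True | True
They differ at row 2 (b=True, m=False, s=False): φ=False but ψ=True.

No, they are not logically equivalent.


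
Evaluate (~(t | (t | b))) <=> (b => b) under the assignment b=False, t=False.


Substitute b=False, t=False:
t | b = False | False = False
t | (t | b) = False | False = False
~(t | (t | b)) = True
b => b = False => False = True
(~(t | (t | b))) <=> (b => b) = True <=> True = True

True


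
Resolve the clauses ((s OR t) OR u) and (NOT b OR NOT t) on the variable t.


The clauses contain complementary literals t and NOTt.
Resolution eliminates this pair and disjoins the remaining literals (merging duplicates).

((s OR u) OR NOT b)


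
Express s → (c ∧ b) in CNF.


Step 1: Rewrite s → (c ∧ b) as ¬s ∨ (c ∧ b).
Step 2: Distribute ∨ over ∧.

((¬s) ∨ c) ∧ ((¬s) ∨ b)


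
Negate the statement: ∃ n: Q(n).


¬(∀ x: φ) = ∃ x: ¬φ, and ¬(∃ x: φ) = ∀ x: ¬φ.
Apply to the existential statement.

∀ n: ¬(Q(n))


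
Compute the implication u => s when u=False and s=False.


Implication is false only when antecedent is true and consequent is false.
Substitute: u=False, s=False.
False => False evaluates to True.

True


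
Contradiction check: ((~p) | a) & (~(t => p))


Truth table over {a, p, t}:
a | p | t | φ
-------------
False | False | False | False
True | False | False | False
False | True | False | False
True | True | False | False
False | False | True | True
True | False | True | True
False | True | True | False
True | True | True | False
Satisfying assignment at row 5: a=False, p=False, t=True gives True.

No, it is not a contradiction.


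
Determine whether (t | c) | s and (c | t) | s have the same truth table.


Compare truth tables:
c | s | t | φ | ψ
-----------------
False | False | False | False | False
True | False | False | True | True
False | True | False | True | True
True | True | False | True | True
False | False | True | True | True
True | False | True | True | True
False | True | True | True | True
True | True | True | True | True
The columns φ and ψ agree on every row.

Yes, they are logically equivalent.


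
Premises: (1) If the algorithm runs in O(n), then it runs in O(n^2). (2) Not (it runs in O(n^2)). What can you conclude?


Modus tollens: from (P → Q) and ¬Q, infer ¬P.
Q = 'it runs in O(n^2)' is denied; since P → Q, P must also fail.

Not (the algorithm runs in O(n)).


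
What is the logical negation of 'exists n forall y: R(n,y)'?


Negation flips each quantifier (∀↔∃) and negates the inner predicate.
¬(exists n forall y: φ) = forall n exists y: ¬φ.

forall n exists y: ~(R(n,y))


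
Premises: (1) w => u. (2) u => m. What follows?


Hypothetical syllogism: from (P → Q) and (Q → R), infer (P → R).
Chain the two implications through the shared middle term 'u'.

w => m


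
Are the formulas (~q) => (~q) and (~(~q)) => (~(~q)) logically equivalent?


Compare truth tables:
q | φ | ψ
---------
False | True | True
True | True | True
The columns φ and ψ agree on every row.

Yes, they are logically equivalent.


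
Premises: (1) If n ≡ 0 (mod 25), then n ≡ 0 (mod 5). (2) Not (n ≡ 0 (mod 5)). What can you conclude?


Modus tollens: from (P → Q) and ¬Q, infer ¬P.
Q = 'n ≡ 0 (mod 5)' is denied; since P → Q, P must also fail.

Not (n ≡ 0 (mod 25)).


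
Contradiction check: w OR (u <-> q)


Truth table over {q, u, w}:
q | u | w | φ
-------------
F | F | F | T
T | F | F | F
F | T | F | F
T | T | F | T
F | F | T | T
T | F | T | T
F | T | T | T
T | T | T | T
Satisfying assignment at row 1: q=F, u=F, w=F gives T.

No, it is not a contradiction.


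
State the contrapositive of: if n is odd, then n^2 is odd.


The contrapositive of (P → Q) is (¬Q → ¬P); it is logically equivalent to the original.
Here P = 'n is odd' and Q = 'n^2 is odd'.

If not (n^2 is odd), then not (n is odd).


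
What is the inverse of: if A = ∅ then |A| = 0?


The inverse of (P → Q) is (¬P → ¬Q). It is equivalent to the converse, not to the original.
Here P = 'A = ∅' and Q = '|A| = 0'.

If not (A = ∅), then not (|A| = 0).


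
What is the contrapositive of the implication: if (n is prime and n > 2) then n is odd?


The contrapositive of (P → Q) is (¬Q → ¬P); it is logically equivalent to the original.
Here P = '(n is prime and n > 2)' and Q = 'n is odd'.

If not (n is odd), then not ((n is prime and n > 2)).


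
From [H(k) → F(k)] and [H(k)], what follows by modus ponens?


Modus ponens: from (P → Q) and P, infer Q.
P = 'H(k)' is asserted, and P → Q holds, so Q follows.

F(k).


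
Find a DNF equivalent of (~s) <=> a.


Step 1: (¬s) ↔ a is true exactly when both agree: ((¬s) ∧ a) ∨ (¬(¬s) ∧ ¬a).
Step 2: Eliminate any double negations (¬¬X = X).

((~s) & a) | (s & (~a))


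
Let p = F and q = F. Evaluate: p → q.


Implication is false only when antecedent is true and consequent is false.
Substitute: p=F, q=F.
F → F evaluates to T.

T


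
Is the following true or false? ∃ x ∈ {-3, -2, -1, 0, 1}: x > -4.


Evaluate the predicate on each element: -3:T, -2:T, -1:T, 0:T, 1:T.
Witness x = -3 satisfies the predicate.

T


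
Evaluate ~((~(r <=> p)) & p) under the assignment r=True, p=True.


Substitute r=True, p=True:
r <=> p = True <=> True = True
~(r <=> p) = False
(~(r <=> p)) & p = False & True = False
~((~(r <=> p)) & p) = True

True


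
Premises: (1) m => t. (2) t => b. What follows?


Hypothetical syllogism: from (P → Q) and (Q → R), infer (P → R).
Chain the two implications through the shared middle term 't'.

m => b


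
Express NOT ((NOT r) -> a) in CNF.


Step 1: Rewrite (¬r) → a as ¬(¬r) ∨ a.
Step 2: Negate: ¬(¬(¬r) ∨ a) = (¬r) ∧ ¬a (De Morgan + double negation).

(NOT r) AND (NOT a)


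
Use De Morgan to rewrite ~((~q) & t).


De Morgan: the negation of a conjunction is the disjunction of the negations.
Distribute ~ across &, flipping it to |, and negate each literal.

q | (~t)


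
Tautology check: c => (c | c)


Build the truth table over {c}:
c | φ
-----
False | True
True | True
Every row evaluates to true.

Yes, it is a tautology.


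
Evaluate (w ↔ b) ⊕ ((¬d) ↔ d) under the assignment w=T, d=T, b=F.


Substitute w=T, d=T, b=F:
w ↔ b = T ↔ F = F
¬d = F
(¬d) ↔ d = F ↔ T = F
(w ↔ b) ⊕ ((¬d) ↔ d) = F ⊕ F = F

F


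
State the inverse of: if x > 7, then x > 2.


The inverse of (P → Q) is (¬P → ¬Q). It is equivalent to the converse, not to the original.
Here P = 'x > 7' and Q = 'x > 2'.

If not (x > 7), then not (x > 2).


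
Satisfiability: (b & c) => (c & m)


Search for a satisfying assignment over {b, c, m}.
Try b=False, c=False, m=False: the formula evaluates to True.
A satisfying assignment exists.

Satisfiable.


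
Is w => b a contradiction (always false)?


Truth table over {b, w}:
b | w | φ
---------
False | False | True
True | False | True
False | True | False
True | True | True
Satisfying assignment at row 1: b=False, w=False gives True.

No, it is not a contradiction.


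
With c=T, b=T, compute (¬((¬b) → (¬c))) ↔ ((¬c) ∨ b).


Substitute c=T, b=T:
¬b = F
¬c = F
(¬b) → (¬c) = F → F = T
¬((¬b) → (¬c)) = F
¬c = F
(¬c) ∨ b = F ∨ T = T
(¬((¬b) → (¬c))) ↔ ((¬c) ∨ b) = F ↔ T = F

F


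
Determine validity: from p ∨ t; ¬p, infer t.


This matches the form of disjunctive syllogism: the conclusion follows in every model of the premises.

Valid.


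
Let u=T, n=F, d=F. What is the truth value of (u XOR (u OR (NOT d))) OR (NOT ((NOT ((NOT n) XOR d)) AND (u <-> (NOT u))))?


Substitute u=T, n=F, d=F:
… (earlier sub-steps elided)
u OR (NOT d) = T OR T = T
u XOR (u OR (NOT d)) = T XOR T = F
NOT n = T
(NOT n) XOR d = T XOR F = T
NOT ((NOT n) XOR d) = F
NOT u = F
u <-> (NOT u) = T <-> F = F
(NOT ((NOT n) XOR d)) AND (u <-> (NOT u)) = F AND F = F
NOT ((NOT ((NOT n) XOR d)) AND (u <-> (NOT u))) = T
(u XOR (u OR (NOT d))) OR (NOT ((NOT ((NOT n) XOR d)) AND (u <-> (NOT u)))) = F OR T = T

T


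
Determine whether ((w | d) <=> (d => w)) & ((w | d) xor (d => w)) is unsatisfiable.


Truth table over {d, w}:
d | w | φ
---------
False | False | False
True | False | False
False | True | False
True | True | False
Every row is false.

Yes, it is a contradiction.


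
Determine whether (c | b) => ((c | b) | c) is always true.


Build the truth table over {b, c}:
b | c | φ
---------
False | False | True
True | False | True
False | True | True
True | True | True
Every row evaluates to true.

Yes, it is a tautology.


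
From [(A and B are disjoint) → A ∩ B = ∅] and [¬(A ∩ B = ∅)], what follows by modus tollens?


Modus tollens: from (P → Q) and ¬Q, infer ¬P.
Q = 'A ∩ B = ∅' is denied; since P → Q, P must also fail.

Not ((A and B are disjoint)).


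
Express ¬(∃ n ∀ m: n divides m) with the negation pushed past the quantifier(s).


Negation flips each quantifier (∀↔∃) and negates the inner predicate.
¬(∃ n ∀ m: φ) = ∀ n ∃ m: ¬φ.

∀ n ∃ m: ¬(n divides m)


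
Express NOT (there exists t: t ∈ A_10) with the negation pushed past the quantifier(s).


¬(for all x: φ) = there exists x: ¬φ, and ¬(there exists x: φ) = for all x: ¬φ.
Apply to the existential statement.

for all t: NOT(t ∈ A_10)


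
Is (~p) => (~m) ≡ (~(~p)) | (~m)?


Compare truth tables:
m | p | φ | ψ
-------------
False | False | True | True
True | False | False | False
False | True | True | True
True | True | True | True
The columns φ and ψ agree on every row.

Yes, they are logically equivalent.


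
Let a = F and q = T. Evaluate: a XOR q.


Exclusive or is true when exactly one operand is true.
Substitute: a=F, q=T.
F XOR T evaluates to T.

T


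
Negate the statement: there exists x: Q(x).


¬(for all x: φ) = there exists x: ¬φ, and ¬(there exists x: φ) = for all x: ¬φ.
Apply to the existential statement.

for all x: NOT(Q(x))


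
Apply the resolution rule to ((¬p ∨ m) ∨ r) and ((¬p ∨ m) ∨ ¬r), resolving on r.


The clauses contain complementary literals r and ¬r.
Resolution eliminates this pair and disjoins the remaining literals (merging duplicates).

(¬p ∨ m)


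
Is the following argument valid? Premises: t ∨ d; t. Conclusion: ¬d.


This is affirming a disjunct (fallacy). There exist truth assignments where the premises are all true but the conclusion is false.

Invalid.


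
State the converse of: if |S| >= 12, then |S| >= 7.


The converse of (P → Q) is (Q → P). It is not in general equivalent to the original.
Here P = '|S| >= 12' and Q = '|S| >= 7'.

If |S| >= 7, then |S| >= 12.


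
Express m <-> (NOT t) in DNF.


Step 1: m ↔ (¬t) is true exactly when both agree: (m ∧ (¬t)) ∨ (¬m ∧ ¬(¬t)).
Step 2: Eliminate any double negations (¬¬X = X).

(m AND (NOT t)) OR ((NOT m) AND t)


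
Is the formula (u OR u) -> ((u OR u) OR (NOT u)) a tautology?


Build the truth table over {u}:
u | φ
-----
F | T
T | T
Every row evaluates to true.

Yes, it is a tautology.


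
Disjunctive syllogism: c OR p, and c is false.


Disjunctive syllogism: from (P ∨ Q) and ¬P, infer Q.
One disjunct, 'c', is ruled out; the other must hold.

p


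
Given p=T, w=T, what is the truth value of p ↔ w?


Biconditional is true when both operands have the same truth value.
Substitute: p=T, w=T.
T ↔ T evaluates to T.

T


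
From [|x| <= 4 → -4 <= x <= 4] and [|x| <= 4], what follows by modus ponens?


Modus ponens: from (P → Q) and P, infer Q.
P = '|x| <= 4' is asserted, and P → Q holds, so Q follows.

-4 <= x <= 4.


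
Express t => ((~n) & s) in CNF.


Step 1: Rewrite t → ((¬n) ∧ s) as ¬t ∨ ((¬n) ∧ s).
Step 2: Distribute ∨ over ∧.

((~t) | (~n)) & ((~t) | s)


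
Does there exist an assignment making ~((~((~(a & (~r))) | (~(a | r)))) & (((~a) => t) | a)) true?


Search for a satisfying assignment over {a, r, t}.
Try a=False, r=False, t=False: the formula evaluates to True.
A satisfying assignment exists.

Satisfiable.


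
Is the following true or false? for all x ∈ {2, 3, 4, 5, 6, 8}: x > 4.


Evaluate the predicate on each element: 2:F, 3:F, 4:F, 5:T, 6:T, 8:T.
Counterexample x = 2 fails the predicate.

F


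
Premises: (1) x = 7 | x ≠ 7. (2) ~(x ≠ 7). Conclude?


Disjunctive syllogism: from (P ∨ Q) and ¬P, infer Q.
One disjunct, 'x ≠ 7', is ruled out; the other must hold.

x = 7


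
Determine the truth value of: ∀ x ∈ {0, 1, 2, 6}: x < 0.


Evaluate the predicate on each element: 0:F, 1:F, 2:F, 6:F.
Counterexample x = 0 fails the predicate.

F


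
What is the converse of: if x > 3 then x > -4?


The converse of (P → Q) is (Q → P). It is not in general equivalent to the original.
Here P = 'x > 3' and Q = 'x > -4'.

If x > -4, then x > 3.


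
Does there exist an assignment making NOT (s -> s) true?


Check all 2 assignments over {s}:
s | φ
-----
F | F
T | F
No assignment makes the formula true.

Unsatisfiable.


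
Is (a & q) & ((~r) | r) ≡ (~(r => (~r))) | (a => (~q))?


Compare truth tables:
a | q | r | φ | ψ
-----------------
False | False | False | False | True
True | False | False | False | True
False | True | False | False | True
True | True | False | True | False
False | False | True | False | True
True | False | True | False | True
False | True | True | False | True
True | True | True | True | True
They differ at row 1 (a=False, q=False, r=False): φ=False but ψ=True.

No, they are not logically equivalent.


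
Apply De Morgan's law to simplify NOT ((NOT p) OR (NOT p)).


De Morgan: the negation of a disjunction is the conjunction of the negations.
Distribute NOT across OR, flipping it to AND, and negate each literal.

p AND p


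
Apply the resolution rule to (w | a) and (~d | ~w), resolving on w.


The clauses contain complementary literals w and ~w.
Resolution eliminates this pair and disjoins the remaining literals (merging duplicates).

(a | ~d)


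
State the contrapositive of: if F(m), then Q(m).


The contrapositive of (P → Q) is (¬Q → ¬P); it is logically equivalent to the original.
Here P = 'F(m)' and Q = 'Q(m)'.

If not (Q(m)), then not (F(m)).


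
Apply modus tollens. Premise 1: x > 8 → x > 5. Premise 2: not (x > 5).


Modus tollens: from (P → Q) and ¬Q, infer ¬P.
Q = 'x > 5' is denied; since P → Q, P must also fail.

Not (x > 8).


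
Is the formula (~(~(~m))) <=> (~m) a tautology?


Build the truth table over {m}:
m | φ
-----
False | True
True | True
Every row evaluates to true.

Yes, it is a tautology.


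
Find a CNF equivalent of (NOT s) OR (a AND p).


Step 1: Distribute ∨ over ∧: (¬s) ∨ (a ∧ p) = ((¬s) ∨ a) ∧ ((¬s) ∨ p).

((NOT s) OR a) AND ((NOT s) OR p)


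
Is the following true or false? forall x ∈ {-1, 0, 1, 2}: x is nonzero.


Evaluate the predicate on each element: -1:True, 0:False, 1:True, 2:True.
Counterexample x = 0 fails the predicate.

False


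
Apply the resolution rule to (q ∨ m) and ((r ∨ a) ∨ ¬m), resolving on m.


The clauses contain complementary literals m and ¬m.
Resolution eliminates this pair and disjoins the remaining literals (merging duplicates).

((q ∨ a) ∨ r)


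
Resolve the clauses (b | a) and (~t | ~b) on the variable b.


The clauses contain complementary literals b and ~b.
Resolution eliminates this pair and disjoins the remaining literals (merging duplicates).

(a | ~t)


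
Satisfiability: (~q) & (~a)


Search for a satisfying assignment over {a, q}.
Try a=False, q=False: the formula evaluates to True.
A satisfying assignment exists.

Satisfiable.


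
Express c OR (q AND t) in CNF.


Step 1: Distribute ∨ over ∧: c ∨ (q ∧ t) = (c ∨ q) ∧ (c ∨ t).

(c OR q) AND (c OR t)
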